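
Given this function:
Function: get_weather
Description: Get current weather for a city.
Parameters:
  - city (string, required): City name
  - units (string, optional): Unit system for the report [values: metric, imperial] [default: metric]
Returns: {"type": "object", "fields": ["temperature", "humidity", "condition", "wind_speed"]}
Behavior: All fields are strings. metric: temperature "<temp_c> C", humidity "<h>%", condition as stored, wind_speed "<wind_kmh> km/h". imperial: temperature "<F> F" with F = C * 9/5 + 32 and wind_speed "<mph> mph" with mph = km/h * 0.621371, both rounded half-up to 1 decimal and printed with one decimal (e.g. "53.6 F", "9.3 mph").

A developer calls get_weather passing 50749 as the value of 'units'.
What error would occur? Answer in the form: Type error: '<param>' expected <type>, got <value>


Spec: 'units' is declared as string; 50749 is an integer.
Type error: 'units' expected string, got 50749


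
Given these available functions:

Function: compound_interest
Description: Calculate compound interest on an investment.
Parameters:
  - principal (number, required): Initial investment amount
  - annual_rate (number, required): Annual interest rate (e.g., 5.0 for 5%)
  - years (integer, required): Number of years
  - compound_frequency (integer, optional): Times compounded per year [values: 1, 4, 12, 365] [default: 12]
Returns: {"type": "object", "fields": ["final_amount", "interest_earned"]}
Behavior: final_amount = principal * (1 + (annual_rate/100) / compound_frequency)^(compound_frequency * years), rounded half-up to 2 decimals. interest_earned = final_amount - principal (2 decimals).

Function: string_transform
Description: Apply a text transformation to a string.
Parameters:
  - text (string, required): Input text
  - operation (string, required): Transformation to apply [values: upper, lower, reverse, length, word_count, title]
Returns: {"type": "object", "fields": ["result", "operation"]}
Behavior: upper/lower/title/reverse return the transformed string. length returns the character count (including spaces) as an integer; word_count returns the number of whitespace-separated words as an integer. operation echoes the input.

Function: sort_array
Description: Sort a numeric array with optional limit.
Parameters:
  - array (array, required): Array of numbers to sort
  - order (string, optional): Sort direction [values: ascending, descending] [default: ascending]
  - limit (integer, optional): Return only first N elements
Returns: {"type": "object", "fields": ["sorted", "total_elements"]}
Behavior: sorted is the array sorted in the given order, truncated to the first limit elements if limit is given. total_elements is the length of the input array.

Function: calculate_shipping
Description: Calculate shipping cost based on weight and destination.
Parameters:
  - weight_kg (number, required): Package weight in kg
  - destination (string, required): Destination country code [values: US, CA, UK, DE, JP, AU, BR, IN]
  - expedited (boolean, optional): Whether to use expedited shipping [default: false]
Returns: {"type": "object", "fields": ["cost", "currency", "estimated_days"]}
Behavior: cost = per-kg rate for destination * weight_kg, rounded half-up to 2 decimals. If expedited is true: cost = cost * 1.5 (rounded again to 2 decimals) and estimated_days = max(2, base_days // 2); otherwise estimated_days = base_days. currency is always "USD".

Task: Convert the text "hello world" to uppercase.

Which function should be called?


The task needs a function whose description is: Apply a text transformation to a string.
string_transform


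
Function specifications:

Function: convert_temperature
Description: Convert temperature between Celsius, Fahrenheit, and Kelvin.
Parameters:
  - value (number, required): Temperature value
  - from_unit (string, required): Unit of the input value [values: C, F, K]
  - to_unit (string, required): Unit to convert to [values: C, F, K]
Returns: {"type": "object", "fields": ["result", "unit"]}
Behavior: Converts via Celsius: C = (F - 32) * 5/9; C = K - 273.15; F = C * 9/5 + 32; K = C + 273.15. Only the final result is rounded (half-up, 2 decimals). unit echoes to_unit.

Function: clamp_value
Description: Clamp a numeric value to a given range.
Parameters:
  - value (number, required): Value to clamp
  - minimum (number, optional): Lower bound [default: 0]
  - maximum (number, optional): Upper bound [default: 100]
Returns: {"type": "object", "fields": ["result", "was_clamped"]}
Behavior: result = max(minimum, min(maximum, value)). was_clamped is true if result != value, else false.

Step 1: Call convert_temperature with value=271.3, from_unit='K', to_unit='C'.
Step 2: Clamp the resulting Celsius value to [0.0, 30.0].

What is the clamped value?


Step 1: convert_temperature(value=271.3, from_unit=K, to_unit=C)
  To C: 271.3 - 273.15 = -1.85
  Target is C: -1.85
  Round to 2 decimals: -1.85
  -> result = -1.85 C
Step 2: clamp_value(value=-1.85, minimum=0.0, maximum=30.0)
  result = max(0.0, min(30.0, -1.85)) = max(0.0, -1.85) = 0.0
  was_clamped = (0.0 != -1.85) = true
  -> result = 0.0
0.0


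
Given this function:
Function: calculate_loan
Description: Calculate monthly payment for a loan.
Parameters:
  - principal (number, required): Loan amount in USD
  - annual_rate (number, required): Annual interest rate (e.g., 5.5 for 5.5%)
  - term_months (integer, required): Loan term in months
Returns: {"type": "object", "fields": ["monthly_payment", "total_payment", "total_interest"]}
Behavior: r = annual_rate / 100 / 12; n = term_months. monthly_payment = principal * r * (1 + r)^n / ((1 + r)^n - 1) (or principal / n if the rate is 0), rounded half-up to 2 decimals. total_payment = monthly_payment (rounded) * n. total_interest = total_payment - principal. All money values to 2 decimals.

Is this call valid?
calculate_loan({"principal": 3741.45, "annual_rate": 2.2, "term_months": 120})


Checking all required parameters present and types match... All valid.
Valid


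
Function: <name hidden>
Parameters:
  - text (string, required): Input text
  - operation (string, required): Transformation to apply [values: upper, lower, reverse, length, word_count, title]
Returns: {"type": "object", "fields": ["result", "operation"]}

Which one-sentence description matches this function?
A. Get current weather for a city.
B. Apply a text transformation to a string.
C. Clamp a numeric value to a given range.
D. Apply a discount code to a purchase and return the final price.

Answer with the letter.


Parameters text, operation and return ["result", "operation"] fit: Apply a text transformation to a string.
B


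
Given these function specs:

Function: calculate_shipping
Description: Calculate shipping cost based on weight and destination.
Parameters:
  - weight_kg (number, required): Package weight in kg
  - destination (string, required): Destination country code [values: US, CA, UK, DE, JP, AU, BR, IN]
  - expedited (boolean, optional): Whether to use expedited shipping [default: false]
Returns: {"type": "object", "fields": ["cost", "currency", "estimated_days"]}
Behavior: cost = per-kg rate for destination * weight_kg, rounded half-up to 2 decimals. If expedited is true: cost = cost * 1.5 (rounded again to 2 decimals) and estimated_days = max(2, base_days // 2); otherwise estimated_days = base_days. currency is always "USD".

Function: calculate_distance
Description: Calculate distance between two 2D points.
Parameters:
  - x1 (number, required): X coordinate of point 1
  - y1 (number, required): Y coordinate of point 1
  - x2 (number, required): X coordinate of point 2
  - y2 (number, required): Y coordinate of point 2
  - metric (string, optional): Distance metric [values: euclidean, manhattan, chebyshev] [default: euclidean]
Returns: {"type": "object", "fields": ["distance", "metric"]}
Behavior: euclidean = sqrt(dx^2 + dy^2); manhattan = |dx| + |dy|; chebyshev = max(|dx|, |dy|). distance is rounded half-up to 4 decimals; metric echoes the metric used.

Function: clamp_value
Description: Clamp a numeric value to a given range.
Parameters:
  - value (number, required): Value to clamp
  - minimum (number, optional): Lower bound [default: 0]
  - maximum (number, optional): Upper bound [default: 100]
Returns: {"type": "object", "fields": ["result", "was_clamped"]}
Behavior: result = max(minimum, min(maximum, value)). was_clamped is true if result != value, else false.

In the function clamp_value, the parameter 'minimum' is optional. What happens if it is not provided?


The clamp_value spec declares:
  - minimum (number, optional): Lower bound [default: 0]
It defaults to 0


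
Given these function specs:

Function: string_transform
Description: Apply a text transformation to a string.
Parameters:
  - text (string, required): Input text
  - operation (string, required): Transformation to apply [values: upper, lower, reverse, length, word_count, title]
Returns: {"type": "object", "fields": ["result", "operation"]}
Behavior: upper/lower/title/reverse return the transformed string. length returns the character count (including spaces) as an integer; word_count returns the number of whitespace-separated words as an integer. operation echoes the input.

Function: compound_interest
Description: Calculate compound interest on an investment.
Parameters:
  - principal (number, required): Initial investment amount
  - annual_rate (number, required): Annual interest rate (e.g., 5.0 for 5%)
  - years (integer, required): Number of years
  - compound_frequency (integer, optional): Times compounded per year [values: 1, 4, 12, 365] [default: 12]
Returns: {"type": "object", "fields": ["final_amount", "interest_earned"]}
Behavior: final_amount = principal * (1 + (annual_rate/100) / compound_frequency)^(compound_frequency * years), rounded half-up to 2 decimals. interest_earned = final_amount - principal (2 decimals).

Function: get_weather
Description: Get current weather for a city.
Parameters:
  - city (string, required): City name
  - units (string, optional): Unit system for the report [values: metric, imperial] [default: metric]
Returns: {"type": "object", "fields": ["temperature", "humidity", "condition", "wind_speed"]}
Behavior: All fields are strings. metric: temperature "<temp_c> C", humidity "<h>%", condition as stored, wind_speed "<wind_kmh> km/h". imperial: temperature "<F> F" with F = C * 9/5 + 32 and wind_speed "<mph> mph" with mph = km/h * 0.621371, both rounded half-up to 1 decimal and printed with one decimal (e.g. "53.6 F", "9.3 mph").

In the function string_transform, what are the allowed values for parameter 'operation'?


The string_transform spec declares:
  - operation (string, required): Transformation to apply [values: upper, lower, reverse, length, word_count, title]
Allowed values:
upper, lower, reverse, length, word_count, title


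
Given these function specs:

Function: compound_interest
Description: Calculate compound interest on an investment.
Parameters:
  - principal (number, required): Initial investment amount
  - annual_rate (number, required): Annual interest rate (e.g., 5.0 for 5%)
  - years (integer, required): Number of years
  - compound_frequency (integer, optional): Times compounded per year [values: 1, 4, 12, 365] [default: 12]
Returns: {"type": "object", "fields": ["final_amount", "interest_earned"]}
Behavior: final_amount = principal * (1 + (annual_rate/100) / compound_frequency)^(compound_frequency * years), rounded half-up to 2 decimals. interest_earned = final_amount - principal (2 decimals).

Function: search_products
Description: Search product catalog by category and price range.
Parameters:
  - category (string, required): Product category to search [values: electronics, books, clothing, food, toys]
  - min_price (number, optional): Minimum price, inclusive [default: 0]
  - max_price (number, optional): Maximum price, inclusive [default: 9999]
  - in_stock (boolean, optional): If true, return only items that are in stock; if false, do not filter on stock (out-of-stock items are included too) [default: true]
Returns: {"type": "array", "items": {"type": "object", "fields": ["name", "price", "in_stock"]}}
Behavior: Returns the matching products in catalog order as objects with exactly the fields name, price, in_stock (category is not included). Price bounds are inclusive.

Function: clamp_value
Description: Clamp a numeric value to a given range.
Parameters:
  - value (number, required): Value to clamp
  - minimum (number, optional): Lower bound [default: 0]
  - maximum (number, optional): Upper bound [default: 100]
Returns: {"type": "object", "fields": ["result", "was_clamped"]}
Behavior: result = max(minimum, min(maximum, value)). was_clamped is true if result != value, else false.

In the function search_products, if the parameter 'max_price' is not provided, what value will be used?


The search_products spec declares:
  - max_price (number, optional): Maximum price, inclusive [default: 9999]
Default:
9999


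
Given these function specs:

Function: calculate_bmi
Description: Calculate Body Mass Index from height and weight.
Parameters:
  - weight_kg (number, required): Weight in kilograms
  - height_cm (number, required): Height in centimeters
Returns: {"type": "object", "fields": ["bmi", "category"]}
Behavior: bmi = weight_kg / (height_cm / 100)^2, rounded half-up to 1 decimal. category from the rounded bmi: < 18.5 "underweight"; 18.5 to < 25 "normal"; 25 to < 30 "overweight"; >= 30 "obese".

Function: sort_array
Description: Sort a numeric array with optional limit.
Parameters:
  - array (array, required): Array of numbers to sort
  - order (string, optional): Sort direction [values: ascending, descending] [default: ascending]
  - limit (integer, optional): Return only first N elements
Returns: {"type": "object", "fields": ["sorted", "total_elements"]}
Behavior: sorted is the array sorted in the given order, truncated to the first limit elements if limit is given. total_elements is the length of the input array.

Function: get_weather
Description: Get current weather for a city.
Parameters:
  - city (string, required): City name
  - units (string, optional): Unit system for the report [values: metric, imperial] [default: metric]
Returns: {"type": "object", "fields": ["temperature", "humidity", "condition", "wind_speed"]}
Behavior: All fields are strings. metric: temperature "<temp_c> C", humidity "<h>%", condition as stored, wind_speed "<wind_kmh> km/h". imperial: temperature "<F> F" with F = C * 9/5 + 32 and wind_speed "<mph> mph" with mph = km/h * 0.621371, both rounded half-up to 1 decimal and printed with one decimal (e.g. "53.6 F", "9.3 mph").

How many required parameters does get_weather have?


Parameters of get_weather: city (required), units (optional)
Required count:
1


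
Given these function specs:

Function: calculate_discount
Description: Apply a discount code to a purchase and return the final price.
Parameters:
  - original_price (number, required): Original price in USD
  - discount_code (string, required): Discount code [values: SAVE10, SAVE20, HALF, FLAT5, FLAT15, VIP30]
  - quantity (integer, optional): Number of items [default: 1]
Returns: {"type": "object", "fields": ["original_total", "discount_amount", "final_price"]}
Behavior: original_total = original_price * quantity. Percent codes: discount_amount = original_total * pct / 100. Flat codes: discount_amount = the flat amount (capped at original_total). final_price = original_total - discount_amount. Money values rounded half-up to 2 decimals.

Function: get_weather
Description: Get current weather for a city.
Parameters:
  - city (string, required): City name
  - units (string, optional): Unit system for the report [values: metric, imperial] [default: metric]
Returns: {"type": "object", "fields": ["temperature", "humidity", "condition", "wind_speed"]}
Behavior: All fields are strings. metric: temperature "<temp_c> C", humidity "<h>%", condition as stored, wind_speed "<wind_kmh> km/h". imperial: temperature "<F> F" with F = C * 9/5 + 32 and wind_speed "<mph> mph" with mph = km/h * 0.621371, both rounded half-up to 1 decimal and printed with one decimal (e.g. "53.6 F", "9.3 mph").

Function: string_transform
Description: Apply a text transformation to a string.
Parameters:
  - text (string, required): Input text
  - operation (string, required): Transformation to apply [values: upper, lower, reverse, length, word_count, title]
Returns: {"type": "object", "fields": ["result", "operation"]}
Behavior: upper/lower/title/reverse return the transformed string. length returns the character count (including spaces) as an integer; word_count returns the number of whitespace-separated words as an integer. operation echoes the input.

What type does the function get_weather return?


The get_weather spec declares Returns: {"type": "object", "fields": ["temperature", "humidity", "condition", "wind_speed"]}
Type:
object


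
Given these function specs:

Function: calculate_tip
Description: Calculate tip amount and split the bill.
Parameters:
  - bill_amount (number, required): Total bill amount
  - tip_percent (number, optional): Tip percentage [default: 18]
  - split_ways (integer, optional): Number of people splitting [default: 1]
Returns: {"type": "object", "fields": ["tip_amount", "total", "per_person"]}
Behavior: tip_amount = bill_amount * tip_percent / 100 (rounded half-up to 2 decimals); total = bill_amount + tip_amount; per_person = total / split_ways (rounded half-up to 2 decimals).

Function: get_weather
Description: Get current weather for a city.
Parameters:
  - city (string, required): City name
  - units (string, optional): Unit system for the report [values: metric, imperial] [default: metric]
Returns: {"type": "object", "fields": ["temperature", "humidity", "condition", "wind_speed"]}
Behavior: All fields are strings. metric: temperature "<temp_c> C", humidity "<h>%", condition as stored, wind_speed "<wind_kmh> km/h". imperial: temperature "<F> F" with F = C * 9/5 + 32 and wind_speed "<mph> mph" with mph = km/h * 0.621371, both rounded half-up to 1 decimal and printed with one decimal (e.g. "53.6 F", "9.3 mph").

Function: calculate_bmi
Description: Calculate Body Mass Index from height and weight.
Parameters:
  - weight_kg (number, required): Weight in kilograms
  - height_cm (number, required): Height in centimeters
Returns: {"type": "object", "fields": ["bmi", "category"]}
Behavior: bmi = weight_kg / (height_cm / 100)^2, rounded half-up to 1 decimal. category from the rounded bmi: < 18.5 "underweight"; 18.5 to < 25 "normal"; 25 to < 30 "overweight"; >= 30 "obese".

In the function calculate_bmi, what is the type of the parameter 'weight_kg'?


The calculate_bmi spec declares:
  - weight_kg (number, required): Weight in kilograms
Type:
number


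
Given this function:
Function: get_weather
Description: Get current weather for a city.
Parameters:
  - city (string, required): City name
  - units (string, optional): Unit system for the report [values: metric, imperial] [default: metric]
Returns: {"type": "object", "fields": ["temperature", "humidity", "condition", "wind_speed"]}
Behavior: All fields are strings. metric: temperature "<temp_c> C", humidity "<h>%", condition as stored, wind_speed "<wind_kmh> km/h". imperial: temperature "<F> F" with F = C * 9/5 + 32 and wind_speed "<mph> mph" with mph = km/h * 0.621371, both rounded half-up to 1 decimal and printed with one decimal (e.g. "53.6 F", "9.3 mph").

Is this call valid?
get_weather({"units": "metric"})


Checking required parameters...
Missing required parameter: city
Invalid - missing required parameter 'city'


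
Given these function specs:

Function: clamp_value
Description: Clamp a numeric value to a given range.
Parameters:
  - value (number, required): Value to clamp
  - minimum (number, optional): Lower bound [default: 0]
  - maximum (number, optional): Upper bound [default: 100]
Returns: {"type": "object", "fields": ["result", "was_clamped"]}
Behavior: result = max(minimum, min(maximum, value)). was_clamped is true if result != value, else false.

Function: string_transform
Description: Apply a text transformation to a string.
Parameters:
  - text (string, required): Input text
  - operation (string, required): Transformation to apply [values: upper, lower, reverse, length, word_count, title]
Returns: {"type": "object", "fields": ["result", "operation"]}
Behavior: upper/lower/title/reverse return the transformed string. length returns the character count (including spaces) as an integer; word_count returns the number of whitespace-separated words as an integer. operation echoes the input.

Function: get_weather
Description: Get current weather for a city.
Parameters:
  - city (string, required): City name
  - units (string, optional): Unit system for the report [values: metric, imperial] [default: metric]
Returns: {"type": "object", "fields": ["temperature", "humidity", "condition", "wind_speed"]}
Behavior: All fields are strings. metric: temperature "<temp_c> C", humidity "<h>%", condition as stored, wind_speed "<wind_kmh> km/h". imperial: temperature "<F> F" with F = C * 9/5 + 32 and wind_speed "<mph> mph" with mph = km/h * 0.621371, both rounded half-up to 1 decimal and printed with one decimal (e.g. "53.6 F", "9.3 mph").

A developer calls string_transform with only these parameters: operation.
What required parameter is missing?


Required parameters: text, operation
Provided: operation
Missing: text
text


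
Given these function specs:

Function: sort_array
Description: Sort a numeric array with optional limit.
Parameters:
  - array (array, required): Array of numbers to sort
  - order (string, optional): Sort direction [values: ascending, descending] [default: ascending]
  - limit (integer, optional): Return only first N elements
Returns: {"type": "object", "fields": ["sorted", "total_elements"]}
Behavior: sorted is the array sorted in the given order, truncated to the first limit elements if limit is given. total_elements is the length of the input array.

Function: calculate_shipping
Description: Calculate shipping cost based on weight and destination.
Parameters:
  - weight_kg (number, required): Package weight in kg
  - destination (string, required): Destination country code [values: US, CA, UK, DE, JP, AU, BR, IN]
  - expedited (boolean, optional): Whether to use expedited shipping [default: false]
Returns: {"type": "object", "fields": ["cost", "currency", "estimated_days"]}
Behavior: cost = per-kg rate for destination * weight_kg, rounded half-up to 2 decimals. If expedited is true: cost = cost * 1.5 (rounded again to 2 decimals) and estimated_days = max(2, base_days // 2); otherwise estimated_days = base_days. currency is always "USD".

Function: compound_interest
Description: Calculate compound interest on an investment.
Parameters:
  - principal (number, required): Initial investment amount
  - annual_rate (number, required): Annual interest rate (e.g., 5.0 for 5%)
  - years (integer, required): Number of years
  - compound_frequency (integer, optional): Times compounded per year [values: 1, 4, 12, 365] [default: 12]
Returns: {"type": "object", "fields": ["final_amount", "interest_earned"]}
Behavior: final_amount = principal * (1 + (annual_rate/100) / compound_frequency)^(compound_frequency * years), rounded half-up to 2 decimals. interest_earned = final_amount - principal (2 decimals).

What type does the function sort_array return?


The sort_array spec declares Returns: {"type": "object", "fields": ["sorted", "total_elements"]}
Type:
object


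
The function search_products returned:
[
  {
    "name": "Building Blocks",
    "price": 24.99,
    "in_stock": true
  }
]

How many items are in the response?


Items: Building Blocks
1


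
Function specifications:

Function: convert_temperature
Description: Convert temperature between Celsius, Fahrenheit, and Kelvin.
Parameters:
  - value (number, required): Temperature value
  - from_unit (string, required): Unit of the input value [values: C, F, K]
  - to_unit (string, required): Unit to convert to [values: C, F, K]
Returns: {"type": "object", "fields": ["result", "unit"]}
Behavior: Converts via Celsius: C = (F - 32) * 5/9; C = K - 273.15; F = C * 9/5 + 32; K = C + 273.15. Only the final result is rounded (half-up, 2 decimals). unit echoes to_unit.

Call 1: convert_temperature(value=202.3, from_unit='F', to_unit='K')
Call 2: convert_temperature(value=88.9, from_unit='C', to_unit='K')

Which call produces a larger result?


Call 1:
  To C: (202.3 - 32) * 5/9 = 94.611111
  To K: 94.611111 + 273.15 = 367.761111
  Round to 2 decimals: 367.76
  -> 367.76 K
Call 2:
  Input already in C: 88.9
  To K: 88.9 + 273.15 = 362.05
  Round to 2 decimals: 362.05
  -> 362.05 K
Call 1 (367.76 K)


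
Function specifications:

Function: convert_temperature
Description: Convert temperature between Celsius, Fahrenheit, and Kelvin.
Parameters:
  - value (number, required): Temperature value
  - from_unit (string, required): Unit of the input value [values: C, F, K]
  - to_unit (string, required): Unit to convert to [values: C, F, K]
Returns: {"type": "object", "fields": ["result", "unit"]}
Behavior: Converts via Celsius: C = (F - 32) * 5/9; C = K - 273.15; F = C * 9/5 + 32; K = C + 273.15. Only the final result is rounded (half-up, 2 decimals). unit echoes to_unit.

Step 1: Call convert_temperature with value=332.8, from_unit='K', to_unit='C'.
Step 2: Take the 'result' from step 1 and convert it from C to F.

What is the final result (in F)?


Step 1: convert_temperature(value=332.8, from_unit=K, to_unit=C)
  To C: 332.8 - 273.15 = 59.65
  Target is C: 59.65
  Round to 2 decimals: 59.65
  -> result = 59.65 C
Step 2: convert_temperature(value=59.65, from_unit=C, to_unit=F)
  Input already in C: 59.65
  To F: 59.65 * 9/5 + 32 = 139.37
  Round to 2 decimals: 139.37
  -> result = 139.37 F
139.37 F


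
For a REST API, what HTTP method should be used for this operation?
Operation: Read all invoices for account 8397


GET = read, POST = create, PUT = update/replace, DELETE = remove
This operation is a read.
GET


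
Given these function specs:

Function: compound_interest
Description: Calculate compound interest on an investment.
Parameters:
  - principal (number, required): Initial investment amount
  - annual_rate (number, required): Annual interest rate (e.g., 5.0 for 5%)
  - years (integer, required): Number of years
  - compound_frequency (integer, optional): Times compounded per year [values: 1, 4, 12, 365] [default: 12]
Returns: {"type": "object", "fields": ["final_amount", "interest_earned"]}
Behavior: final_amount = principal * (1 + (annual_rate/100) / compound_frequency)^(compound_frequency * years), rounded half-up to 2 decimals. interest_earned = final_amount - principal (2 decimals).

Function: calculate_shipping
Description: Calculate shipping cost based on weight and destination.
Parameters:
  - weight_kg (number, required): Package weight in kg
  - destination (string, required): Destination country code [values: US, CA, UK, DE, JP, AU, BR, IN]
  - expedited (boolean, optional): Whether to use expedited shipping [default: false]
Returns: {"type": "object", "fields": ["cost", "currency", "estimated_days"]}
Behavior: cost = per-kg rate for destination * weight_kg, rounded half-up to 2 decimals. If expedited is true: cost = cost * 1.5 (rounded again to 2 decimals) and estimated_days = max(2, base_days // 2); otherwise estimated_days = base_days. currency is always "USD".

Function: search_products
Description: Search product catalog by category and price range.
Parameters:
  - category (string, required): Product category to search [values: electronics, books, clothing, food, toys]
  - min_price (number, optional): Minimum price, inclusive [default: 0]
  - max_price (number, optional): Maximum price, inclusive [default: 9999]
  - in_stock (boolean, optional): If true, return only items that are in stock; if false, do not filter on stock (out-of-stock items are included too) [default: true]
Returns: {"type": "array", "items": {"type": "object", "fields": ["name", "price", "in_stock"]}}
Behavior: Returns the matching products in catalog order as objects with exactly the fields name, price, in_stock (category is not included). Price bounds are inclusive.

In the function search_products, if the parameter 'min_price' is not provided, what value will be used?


The search_products spec declares:
  - min_price (number, optional): Minimum price, inclusive [default: 0]
Default:
0


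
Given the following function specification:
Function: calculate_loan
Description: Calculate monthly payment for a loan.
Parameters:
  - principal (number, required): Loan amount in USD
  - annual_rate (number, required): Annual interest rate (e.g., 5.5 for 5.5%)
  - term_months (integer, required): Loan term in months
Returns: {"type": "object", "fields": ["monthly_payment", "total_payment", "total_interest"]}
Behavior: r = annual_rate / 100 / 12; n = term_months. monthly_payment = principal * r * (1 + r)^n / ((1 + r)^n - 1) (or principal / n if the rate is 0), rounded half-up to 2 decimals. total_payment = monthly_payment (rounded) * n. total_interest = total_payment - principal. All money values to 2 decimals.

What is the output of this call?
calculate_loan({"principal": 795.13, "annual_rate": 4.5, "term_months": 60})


r = 4.5 / 100 / 12 = 0.00375 (keep full precision)
(1 + r)^60 = 1.25179582
monthly_payment = 795.13 * 0.00375 * 1.25179582 / (1.25179582 - 1) = 14.823624 -> 14.82
total_payment = 14.82 * 60 = 889.20
total_interest = 889.20 - 795.13 = 94.07
Output:
{"monthly_payment": 14.82, "total_payment": 889.2, "total_interest": 94.07}


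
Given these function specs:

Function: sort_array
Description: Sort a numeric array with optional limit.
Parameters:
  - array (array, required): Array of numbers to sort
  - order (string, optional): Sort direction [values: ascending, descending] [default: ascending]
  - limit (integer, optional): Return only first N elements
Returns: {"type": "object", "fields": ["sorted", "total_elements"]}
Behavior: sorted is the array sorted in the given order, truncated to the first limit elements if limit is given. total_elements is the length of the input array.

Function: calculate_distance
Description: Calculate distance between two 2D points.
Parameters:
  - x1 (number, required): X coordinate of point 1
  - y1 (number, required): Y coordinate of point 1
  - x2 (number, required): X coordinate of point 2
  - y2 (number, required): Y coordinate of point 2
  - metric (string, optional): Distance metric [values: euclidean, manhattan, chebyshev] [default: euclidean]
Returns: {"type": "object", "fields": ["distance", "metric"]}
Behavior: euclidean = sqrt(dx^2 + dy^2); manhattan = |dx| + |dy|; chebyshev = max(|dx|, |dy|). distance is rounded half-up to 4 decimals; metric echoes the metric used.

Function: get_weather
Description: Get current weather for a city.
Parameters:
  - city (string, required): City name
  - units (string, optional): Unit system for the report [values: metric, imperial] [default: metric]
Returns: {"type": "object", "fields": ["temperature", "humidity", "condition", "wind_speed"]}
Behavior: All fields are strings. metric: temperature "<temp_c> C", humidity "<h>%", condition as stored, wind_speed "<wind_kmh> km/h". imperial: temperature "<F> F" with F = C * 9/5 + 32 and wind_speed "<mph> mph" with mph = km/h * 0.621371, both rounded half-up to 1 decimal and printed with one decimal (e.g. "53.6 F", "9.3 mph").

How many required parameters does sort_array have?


Parameters of sort_array: array (required), order (optional), limit (optional)
Required count:
1


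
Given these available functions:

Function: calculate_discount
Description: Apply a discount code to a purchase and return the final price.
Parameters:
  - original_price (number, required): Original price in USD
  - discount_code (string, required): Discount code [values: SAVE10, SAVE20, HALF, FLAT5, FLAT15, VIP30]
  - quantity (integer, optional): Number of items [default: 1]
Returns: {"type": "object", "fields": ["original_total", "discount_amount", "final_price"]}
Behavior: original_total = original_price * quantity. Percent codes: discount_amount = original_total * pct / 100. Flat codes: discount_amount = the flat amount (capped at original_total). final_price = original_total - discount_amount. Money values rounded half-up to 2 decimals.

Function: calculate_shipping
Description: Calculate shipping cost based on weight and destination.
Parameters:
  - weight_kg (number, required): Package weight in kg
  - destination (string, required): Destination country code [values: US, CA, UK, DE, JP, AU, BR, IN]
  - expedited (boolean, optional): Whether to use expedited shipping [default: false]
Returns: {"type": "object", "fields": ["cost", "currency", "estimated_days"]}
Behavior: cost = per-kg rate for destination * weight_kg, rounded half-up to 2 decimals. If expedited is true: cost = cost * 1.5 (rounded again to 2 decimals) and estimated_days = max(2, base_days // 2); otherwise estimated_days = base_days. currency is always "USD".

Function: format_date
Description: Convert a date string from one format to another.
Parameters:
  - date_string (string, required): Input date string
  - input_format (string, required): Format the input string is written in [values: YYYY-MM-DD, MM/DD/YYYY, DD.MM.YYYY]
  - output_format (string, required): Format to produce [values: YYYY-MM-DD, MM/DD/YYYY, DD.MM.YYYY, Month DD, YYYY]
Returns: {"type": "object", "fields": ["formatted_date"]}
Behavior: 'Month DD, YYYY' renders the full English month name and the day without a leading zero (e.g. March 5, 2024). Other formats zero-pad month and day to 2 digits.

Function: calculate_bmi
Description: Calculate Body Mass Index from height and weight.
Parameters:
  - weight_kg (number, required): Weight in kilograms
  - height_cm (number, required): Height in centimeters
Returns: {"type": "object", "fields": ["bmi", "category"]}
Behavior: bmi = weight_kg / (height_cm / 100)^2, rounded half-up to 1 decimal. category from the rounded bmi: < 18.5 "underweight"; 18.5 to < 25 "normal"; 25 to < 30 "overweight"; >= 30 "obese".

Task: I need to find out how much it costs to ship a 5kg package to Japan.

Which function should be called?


The task needs a function whose description is: Calculate shipping cost based on weight and destination.
calculate_shipping


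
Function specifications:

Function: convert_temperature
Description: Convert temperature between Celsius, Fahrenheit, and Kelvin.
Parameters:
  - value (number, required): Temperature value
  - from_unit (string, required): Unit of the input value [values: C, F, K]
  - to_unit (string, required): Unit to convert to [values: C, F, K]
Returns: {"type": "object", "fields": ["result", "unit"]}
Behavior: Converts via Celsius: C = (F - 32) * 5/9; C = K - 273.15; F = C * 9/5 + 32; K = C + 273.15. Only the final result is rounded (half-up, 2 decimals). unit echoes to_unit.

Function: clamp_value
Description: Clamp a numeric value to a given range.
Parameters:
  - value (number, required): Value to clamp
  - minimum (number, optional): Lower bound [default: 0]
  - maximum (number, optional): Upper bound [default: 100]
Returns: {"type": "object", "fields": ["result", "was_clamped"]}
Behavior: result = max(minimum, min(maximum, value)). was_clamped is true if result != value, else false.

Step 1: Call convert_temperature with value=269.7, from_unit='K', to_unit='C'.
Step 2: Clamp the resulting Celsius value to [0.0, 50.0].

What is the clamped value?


Step 1: convert_temperature(value=269.7, from_unit=K, to_unit=C)
  To C: 269.7 - 273.15 = -3.45
  Target is C: -3.45
  Round to 2 decimals: -3.45
  -> result = -3.45 C
Step 2: clamp_value(value=-3.45, minimum=0.0, maximum=50.0)
  result = max(0.0, min(50.0, -3.45)) = max(0.0, -3.45) = 0.0
  was_clamped = (0.0 != -3.45) = true
  -> result = 0.0
0.0


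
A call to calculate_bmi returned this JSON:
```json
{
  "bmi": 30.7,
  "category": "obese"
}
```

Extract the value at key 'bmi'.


30.7


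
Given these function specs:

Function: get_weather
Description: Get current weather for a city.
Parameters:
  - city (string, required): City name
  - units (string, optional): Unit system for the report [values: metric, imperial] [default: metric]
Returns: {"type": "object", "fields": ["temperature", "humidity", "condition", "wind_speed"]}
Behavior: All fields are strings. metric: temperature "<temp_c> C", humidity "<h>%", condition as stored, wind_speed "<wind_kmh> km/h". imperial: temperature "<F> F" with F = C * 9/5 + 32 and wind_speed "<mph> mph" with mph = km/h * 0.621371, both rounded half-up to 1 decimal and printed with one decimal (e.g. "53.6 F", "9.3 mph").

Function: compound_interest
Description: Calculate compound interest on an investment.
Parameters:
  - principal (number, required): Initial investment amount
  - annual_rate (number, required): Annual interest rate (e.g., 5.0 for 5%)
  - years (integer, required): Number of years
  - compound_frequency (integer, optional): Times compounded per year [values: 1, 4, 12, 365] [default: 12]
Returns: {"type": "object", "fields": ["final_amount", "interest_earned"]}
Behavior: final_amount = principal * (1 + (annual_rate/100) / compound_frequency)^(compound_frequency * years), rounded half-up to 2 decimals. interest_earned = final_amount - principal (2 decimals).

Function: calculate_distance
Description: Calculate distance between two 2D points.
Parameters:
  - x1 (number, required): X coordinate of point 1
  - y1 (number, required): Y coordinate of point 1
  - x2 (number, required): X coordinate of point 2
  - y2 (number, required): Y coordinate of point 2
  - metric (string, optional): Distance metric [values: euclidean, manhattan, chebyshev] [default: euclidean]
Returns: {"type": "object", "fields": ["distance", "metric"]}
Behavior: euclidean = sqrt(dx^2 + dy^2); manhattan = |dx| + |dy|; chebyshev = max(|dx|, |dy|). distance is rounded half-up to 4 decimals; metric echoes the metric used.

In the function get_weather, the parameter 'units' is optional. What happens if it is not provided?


The get_weather spec declares:
  - units (string, optional): Unit system for the report [values: metric, imperial] [default: metric]
It defaults to metric


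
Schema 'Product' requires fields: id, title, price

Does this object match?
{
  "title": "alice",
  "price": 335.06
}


Checking required fields...
Missing: id
Invalid - missing required field 'id'


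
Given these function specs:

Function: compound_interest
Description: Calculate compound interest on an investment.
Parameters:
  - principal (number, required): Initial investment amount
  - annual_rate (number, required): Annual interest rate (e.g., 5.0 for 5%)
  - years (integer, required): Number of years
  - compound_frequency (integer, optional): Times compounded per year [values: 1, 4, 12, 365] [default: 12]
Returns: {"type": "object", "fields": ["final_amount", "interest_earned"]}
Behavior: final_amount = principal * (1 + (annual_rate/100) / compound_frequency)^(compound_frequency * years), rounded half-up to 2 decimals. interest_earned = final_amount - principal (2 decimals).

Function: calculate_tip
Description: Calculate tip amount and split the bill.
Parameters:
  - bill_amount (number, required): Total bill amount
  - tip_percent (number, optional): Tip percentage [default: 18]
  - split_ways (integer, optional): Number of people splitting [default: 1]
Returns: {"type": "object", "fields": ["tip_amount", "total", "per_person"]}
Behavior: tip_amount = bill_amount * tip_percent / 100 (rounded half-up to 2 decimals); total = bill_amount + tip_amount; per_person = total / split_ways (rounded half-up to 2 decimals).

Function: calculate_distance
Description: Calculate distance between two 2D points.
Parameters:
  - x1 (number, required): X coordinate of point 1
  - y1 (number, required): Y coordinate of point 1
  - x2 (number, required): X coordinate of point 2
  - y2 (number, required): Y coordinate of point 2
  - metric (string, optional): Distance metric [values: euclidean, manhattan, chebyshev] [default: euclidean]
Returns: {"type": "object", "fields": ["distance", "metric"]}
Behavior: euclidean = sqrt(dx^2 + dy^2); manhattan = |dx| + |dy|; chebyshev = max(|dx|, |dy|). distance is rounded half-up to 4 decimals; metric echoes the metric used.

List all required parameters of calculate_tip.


Parameters of calculate_tip and their required/optional flag:
  bill_amount: required
  tip_percent: optional
  split_ways: optional
bill_amount
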